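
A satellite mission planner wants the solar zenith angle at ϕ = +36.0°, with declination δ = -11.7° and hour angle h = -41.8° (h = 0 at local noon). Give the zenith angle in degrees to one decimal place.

cos θ_z = sin ϕ sin δ + cos ϕ cos δ cos h = -0.119195 + 0.590572 = 0.471377.
θ_z = arccos(0.471377) = 61.9°.

θ_z = 61.9°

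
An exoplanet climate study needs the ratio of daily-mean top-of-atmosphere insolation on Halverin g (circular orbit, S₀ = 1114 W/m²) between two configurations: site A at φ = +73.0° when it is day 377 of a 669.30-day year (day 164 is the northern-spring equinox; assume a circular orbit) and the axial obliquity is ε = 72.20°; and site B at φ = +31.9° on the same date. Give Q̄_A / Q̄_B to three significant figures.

— Configuration A (φ=+73.0°):
Solar longitude: λ_s = 360° × (377 − 164)/669.30 = 114.567°.
sin δ = sin 72.20° × sin 114.567° = 0.86594, so δ = +59.990°.
cos H₀ = −tan(+73.0°) tan(+59.990°) = -5.6629 ≤ −1 ⇒ polar day, H₀ = π.
Bracket: H₀ sin φ sin δ + cos φ cos δ sin H₀ = 3.1416×0.95630×0.86594 + 0.29237×0.50016×0.00000 = 2.601554 + 0.000000 = 2.601554.
Q̄ = (S₀/π) × [bracket] = (1114/π) × 2.601554 = 922.50 W/m².
— Configuration B (φ=+31.9°):
cos H₀ = −tan(+31.9°) tan(+59.990°) = -1.0777 ≤ −1 ⇒ polar day, H₀ = π.
Bracket: H₀ sin φ sin δ + cos φ cos δ sin H₀ = 3.1416×0.52844×0.86594 + 0.84897×0.50016×0.00000 = 1.437588 + 0.000000 = 1.437588.
Q̄ = (S₀/π) × [bracket] = (1114/π) × 1.437588 = 509.76 W/m².
Ratio Q̄_A / Q̄_B = 922.50 / 509.76 = 1.810.

Q̄_A / Q̄_B ≈ 1.81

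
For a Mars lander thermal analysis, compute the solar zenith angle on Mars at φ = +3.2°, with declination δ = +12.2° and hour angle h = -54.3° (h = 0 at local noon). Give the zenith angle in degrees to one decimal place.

cos θ_z = sin φ sin δ + cos φ cos δ cos h = 0.011796 + 0.569473 = 0.581269.
θ_z = arccos(0.581269) = 54.5°.

θ_z = 54.5°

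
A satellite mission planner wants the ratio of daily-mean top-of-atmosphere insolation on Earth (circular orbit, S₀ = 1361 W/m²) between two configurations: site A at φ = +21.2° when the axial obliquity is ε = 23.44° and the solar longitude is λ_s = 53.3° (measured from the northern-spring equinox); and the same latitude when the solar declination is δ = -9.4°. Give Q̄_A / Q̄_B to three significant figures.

— Configuration A (φ=+21.2°):
Solar declination: sin δ = sin ε · sin λ_s = sin 23.44° × sin 53.3° = 0.31894, so δ = +18.599°.
cos H₀ = −tan(+21.2°) tan(+18.599°) = -0.1305, H₀ = 1.7017 rad.
Bracket: H₀ sin φ sin δ + cos φ cos δ sin H₀ = 1.7017×0.36162×0.31894 + 0.93232×0.94778×0.99145 = 0.196266 + 0.876079 = 1.072345.
Q̄ = (S₀/π) × [bracket] = (1361/π) × 1.072345 = 464.56 W/m².
— Configuration B (φ=+21.2°):
cos H₀ = −tan(+21.2°) tan(-9.400°) = 0.0642, H₀ = 1.5065 rad.
Bracket: H₀ sin φ sin δ + cos φ cos δ sin H₀ = 1.5065×0.36162×-0.16333 + 0.93232×0.98657×0.99794 = -0.088979 + 0.917904 = 0.828925.
Q̄ = (S₀/π) × [bracket] = (1361/π) × 0.828925 = 359.11 W/m².
Ratio Q̄_A / Q̄_B = 464.56 / 359.11 = 1.294.

Q̄_A / Q̄_B ≈ 1.29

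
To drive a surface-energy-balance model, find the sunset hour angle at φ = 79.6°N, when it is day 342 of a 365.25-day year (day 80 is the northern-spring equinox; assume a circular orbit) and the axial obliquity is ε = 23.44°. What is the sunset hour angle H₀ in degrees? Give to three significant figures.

H₀ = 0.00°

Solar longitude: λ_s = 360° × (342 − 80)/365.25 = 258.234°.
sin δ = sin 23.44° × sin 258.234° = -0.38943, so δ = -22.919°.
cos H₀ = −tan φ · tan δ = 2.3037 ≥ 1, so the Sun never rises (polar night) and H₀ = 0.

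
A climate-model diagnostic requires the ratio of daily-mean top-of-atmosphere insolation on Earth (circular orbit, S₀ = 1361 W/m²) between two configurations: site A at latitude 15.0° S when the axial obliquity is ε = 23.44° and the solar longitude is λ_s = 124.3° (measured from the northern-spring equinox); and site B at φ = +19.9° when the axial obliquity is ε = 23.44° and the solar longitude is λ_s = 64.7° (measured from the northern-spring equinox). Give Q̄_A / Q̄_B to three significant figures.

Q̄_A / Q̄_B ≈ 0.726

— Configuration A (φ=-15.0°):
Solar declination: sin δ = sin ε · sin λ_s = sin 23.44° × sin 124.3° = 0.32861, so δ = +19.185°.
cos H₀ = −tan(-15.0°) tan(+19.185°) = 0.0932, H₀ = 1.4774 rad.
Bracket: H₀ sin φ sin δ + cos φ cos δ sin H₀ = 1.4774×-0.25882×0.32861 + 0.96593×0.94446×0.99564 = -0.125654 + 0.908305 = 0.782651.
Q̄ = (S₀/π) × [bracket] = (1361/π) × 0.782651 = 339.06 W/m².
— Configuration B (φ=+19.9°):
Solar declination: sin δ = sin ε · sin λ_s = sin 23.44° × sin 64.7° = 0.35963, so δ = +21.078°.
cos H₀ = −tan(+19.9°) tan(+21.078°) = -0.1395, H₀ = 1.7108 rad.
Bracket: H₀ sin φ sin δ + cos φ cos δ sin H₀ = 1.7108×0.34038×0.35963 + 0.94029×0.93309×0.99022 = 0.209420 + 0.868794 = 1.078214.
Q̄ = (S₀/π) × [bracket] = (1361/π) × 1.078214 = 467.10 W/m².
Ratio Q̄_A / Q̄_B = 339.06 / 467.10 = 0.7259.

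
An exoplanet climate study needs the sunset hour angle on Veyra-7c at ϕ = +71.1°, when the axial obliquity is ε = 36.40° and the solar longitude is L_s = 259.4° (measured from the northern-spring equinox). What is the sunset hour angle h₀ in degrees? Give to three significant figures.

h₀ = 0.00°

Solar declination: sin δ = sin ε · sin L_s = sin 36.40° × sin 259.4° = -0.58329, so δ = -35.682°.
cos h₀ = −tan ϕ · tan δ = 2.0974 ≥ 1, so the host star never rises (polar night) and h₀ = 0.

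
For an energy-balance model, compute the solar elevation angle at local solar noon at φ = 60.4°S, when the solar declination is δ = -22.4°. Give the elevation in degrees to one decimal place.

52.0°

At local noon the hour angle is zero, so the zenith angle equals |φ − δ| = |-60.4° − (-22.400°)| = 38.000°.
Elevation = 90° − 38.000° = 52.0°.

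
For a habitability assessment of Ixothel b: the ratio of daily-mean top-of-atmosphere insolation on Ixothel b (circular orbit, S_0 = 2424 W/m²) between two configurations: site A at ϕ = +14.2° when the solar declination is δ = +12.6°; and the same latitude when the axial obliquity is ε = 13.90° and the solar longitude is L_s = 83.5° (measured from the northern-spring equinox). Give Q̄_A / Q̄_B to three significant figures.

Q̄_A / Q̄_B ≈ 0.997

— Configuration A (ϕ=+14.2°):
cos h₀ = −tan(+14.2°) tan(+12.600°) = -0.0566, h₀ = 1.6274 rad.
Bracket: h₀ sin ϕ sin δ + cos ϕ cos δ sin h₀ = 1.6274×0.24531×0.21814 + 0.96945×0.97592×0.99840 = 0.087085 + 0.944592 = 1.031677.
Q̄ = (S_0/π) × [bracket] = (2424/π) × 1.031677 = 796.02 W/m².
— Configuration B (ϕ=+14.2°):
Solar declination: sin δ = sin ε · sin L_s = sin 13.90° × sin 83.5° = 0.23868, so δ = +13.809°.
cos h₀ = −tan(+14.2°) tan(+13.809°) = -0.0622, h₀ = 1.6330 rad.
Bracket: h₀ sin ϕ sin δ + cos ϕ cos δ sin h₀ = 1.6330×0.24531×0.23868 + 0.96945×0.97110×0.99806 = 0.095613 + 0.939607 = 1.035220.
Q̄ = (S_0/π) × [bracket] = (2424/π) × 1.035220 = 798.76 W/m².
Ratio Q̄_A / Q̄_B = 796.02 / 798.76 = 0.9966.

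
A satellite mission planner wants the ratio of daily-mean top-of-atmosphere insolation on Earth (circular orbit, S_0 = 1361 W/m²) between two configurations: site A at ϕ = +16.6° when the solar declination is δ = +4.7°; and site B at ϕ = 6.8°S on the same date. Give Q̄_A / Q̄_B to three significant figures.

— Configuration A (ϕ=+16.6°):
cos h₀ = −tan(+16.6°) tan(+4.700°) = -0.0245, h₀ = 1.5953 rad.
Bracket: h₀ sin ϕ sin δ + cos ϕ cos δ sin h₀ = 1.5953×0.28569×0.08194 + 0.95832×0.99664×0.99970 = 0.037345 + 0.954814 = 0.992159.
Q̄ = (S_0/π) × [bracket] = (1361/π) × 0.992159 = 429.82 W/m².
— Configuration B (ϕ=-6.8°):
cos h₀ = −tan(-6.8°) tan(+4.700°) = 0.0098, h₀ = 1.5610 rad.
Bracket: h₀ sin ϕ sin δ + cos ϕ cos δ sin h₀ = 1.5610×-0.11840×0.08194 + 0.99297×0.99664×0.99995 = -0.015144 + 0.989584 = 0.974440.
Q̄ = (S_0/π) × [bracket] = (1361/π) × 0.974440 = 422.15 W/m².
Ratio Q̄_A / Q̄_B = 429.82 / 422.15 = 1.018.

Q̄_A / Q̄_B ≈ 1.02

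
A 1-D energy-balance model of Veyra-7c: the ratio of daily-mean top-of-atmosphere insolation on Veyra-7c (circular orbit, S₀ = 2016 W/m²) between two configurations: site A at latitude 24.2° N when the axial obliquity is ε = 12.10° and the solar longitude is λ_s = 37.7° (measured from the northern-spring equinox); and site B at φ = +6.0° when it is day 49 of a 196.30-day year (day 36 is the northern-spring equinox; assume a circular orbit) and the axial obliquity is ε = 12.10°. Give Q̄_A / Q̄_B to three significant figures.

— Configuration A (φ=+24.2°):
Solar declination: sin δ = sin ε · sin λ_s = sin 12.10° × sin 37.7° = 0.12819, so δ = +7.365°.
cos H₀ = −tan(+24.2°) tan(+7.365°) = -0.0581, H₀ = 1.6289 rad.
Bracket: H₀ sin φ sin δ + cos φ cos δ sin H₀ = 1.6289×0.40992×0.12819 + 0.91212×0.99175×0.99831 = 0.085595 + 0.903066 = 0.988661.
Q̄ = (S₀/π) × [bracket] = (2016/π) × 0.988661 = 634.44 W/m².
— Configuration B (φ=+6.0°):
Solar longitude: λ_s = 360° × (49 − 36)/196.30 = 23.841°.
sin δ = sin 12.10° × sin 23.841° = 0.08473, so δ = +4.860°.
cos H₀ = −tan(+6.0°) tan(+4.860°) = -0.0089, H₀ = 1.5797 rad.
Bracket: H₀ sin φ sin δ + cos φ cos δ sin H₀ = 1.5797×0.10453×0.08473 + 0.99452×0.99640×0.99996 = 0.013991 + 0.990900 = 1.004891.
Q̄ = (S₀/π) × [bracket] = (2016/π) × 1.004891 = 644.85 W/m².
Ratio Q̄_A / Q̄_B = 634.44 / 644.85 = 0.9839.

Q̄_A / Q̄_B ≈ 0.984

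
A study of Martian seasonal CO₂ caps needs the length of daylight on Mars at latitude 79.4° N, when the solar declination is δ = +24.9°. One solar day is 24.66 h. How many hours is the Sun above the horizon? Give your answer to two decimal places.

Sunrise equation: cos H₀ = −tan φ · tan δ = -2.4803 ≤ −1, so the Sun never sets (polar day) and H₀ = π.
Daylight = 2H₀/(2π) × 24.66 h = (3.1416/π) × 24.66 = 24.66 h.

24.66 h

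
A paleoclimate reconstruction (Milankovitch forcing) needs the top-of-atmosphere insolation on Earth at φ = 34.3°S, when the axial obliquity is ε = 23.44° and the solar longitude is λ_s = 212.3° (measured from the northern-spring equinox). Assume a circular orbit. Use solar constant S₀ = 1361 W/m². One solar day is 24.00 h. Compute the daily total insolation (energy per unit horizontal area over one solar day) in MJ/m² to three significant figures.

Solar declination: sin δ = sin ε · sin λ_s = sin 23.44° × sin 212.3° = -0.21256, so δ = -12.272°.
cos H₀ = −tan(-34.3°) tan(-12.272°) = -0.1484, H₀ = 1.7197 rad.
Bracket: H₀ sin φ sin δ + cos φ cos δ sin H₀ = 1.7197×-0.56353×-0.21256 + 0.82610×0.97715×0.98893 = 0.205992 + 0.798288 = 1.004280.
Q̄ = (S₀/π) × [bracket] = (1361/π) × 1.004280 = 435.07 W/m².
Daily total = Q̄ × 24.00 h × 3600 s/h = 435.07 × 24.00 × 3600 / 10⁶ = 37.59 MJ/m².

37.6 MJ/m²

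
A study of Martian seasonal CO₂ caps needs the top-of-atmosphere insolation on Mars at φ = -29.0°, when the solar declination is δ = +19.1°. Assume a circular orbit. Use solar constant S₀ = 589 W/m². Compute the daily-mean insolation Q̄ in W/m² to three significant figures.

cos H₀ = −tan(-29.0°) tan(+19.100°) = 0.1919, H₀ = 1.3777 rad.
Bracket: H₀ sin φ sin δ + cos φ cos δ sin H₀ = 1.3777×-0.48481×0.32722 + 0.87462×0.94495×0.98141 = -0.218558 + 0.811108 = 0.592550.
Q̄ = (S₀/π) × [bracket] = (589/π) × 0.592550 = 111.1 W/m².

Q̄ ≈ 111 W/m²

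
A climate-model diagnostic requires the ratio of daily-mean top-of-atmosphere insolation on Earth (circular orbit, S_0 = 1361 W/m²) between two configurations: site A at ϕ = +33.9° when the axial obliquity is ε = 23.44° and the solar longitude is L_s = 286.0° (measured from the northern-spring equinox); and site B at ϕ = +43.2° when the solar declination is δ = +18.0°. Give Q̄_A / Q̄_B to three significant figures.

— Configuration A (ϕ=+33.9°):
Solar declination: sin δ = sin ε · sin L_s = sin 23.44° × sin 286.0° = -0.38238, so δ = -22.481°.
cos h₀ = −tan(+33.9°) tan(-22.481°) = 0.2781, h₀ = 1.2890 rad.
Bracket: h₀ sin ϕ sin δ + cos ϕ cos δ sin h₀ = 1.2890×0.55775×-0.38238 + 0.83001×0.92401×0.96056 = -0.274908 + 0.736690 = 0.461782.
Q̄ = (S_0/π) × [bracket] = (1361/π) × 0.461782 = 200.05 W/m².
— Configuration B (ϕ=+43.2°):
cos h₀ = −tan(+43.2°) tan(+18.000°) = -0.3051, h₀ = 1.8809 rad.
Bracket: h₀ sin ϕ sin δ + cos ϕ cos δ sin h₀ = 1.8809×0.68455×0.30902 + 0.72897×0.95106×0.95231 = 0.397885 + 0.660231 = 1.058116.
Q̄ = (S_0/π) × [bracket] = (1361/π) × 1.058116 = 458.40 W/m².
Ratio Q̄_A / Q̄_B = 200.05 / 458.40 = 0.4364.

Q̄_A / Q̄_B ≈ 0.436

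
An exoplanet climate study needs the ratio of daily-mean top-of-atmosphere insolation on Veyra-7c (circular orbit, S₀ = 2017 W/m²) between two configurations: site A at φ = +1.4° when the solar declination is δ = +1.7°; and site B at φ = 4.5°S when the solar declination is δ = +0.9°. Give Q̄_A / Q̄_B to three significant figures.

Q̄_A / Q̄_B ≈ 1.01

— Configuration A (φ=+1.4°):
cos H₀ = −tan(+1.4°) tan(+1.700°) = -0.0007, H₀ = 1.5715 rad.
Bracket: H₀ sin φ sin δ + cos φ cos δ sin H₀ = 1.5715×0.02443×0.02967 + 0.99970×0.99956×1.00000 = 0.001139 + 0.999260 = 1.000399.
Q̄ = (S₀/π) × [bracket] = (2017/π) × 1.000399 = 642.29 W/m².
— Configuration B (φ=-4.5°):
cos H₀ = −tan(-4.5°) tan(+0.900°) = 0.0012, H₀ = 1.5696 rad.
Bracket: H₀ sin φ sin δ + cos φ cos δ sin H₀ = 1.5696×-0.07846×0.01571 + 0.99692×0.99988×1.00000 = -0.001935 + 0.996800 = 0.994865.
Q̄ = (S₀/π) × [bracket] = (2017/π) × 0.994865 = 638.73 W/m².
Ratio Q̄_A / Q̄_B = 642.29 / 638.73 = 1.006.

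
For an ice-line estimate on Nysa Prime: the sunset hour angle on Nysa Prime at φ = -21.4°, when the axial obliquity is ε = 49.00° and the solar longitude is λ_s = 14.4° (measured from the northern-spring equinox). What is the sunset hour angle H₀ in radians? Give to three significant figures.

Solar declination: sin δ = sin ε · sin λ_s = sin 49.00° × sin 14.4° = 0.18769, so δ = +10.818°.
cos H₀ = −tan φ · tan δ = −tan(-21.4°) × tan(+10.818°) = 0.0749, so H₀ = 1.4958 rad = 85.71°.

H₀ = 1.50 rad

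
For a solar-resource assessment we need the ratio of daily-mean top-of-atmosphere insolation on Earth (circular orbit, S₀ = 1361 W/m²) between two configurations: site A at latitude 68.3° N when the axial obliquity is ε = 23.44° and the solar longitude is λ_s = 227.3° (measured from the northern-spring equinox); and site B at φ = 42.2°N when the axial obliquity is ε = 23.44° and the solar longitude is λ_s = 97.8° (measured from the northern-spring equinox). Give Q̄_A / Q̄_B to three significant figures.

— Configuration A (φ=+68.3°):
Solar declination: sin δ = sin ε · sin λ_s = sin 23.44° × sin 227.3° = -0.29234, so δ = -16.998°.
cos H₀ = −tan(+68.3°) tan(-16.998°) = 0.7682, H₀ = 0.6948 rad.
Bracket: H₀ sin φ sin δ + cos φ cos δ sin H₀ = 0.6948×0.92913×-0.29234 + 0.36975×0.95631×0.64024 = -0.188723 + 0.226386 = 0.037663.
Q̄ = (S₀/π) × [bracket] = (1361/π) × 0.037663 = 16.316 W/m².
— Configuration B (φ=+42.2°):
Solar declination: sin δ = sin ε · sin λ_s = sin 23.44° × sin 97.8° = 0.39411, so δ = +23.210°.
cos H₀ = −tan(+42.2°) tan(+23.210°) = -0.3888, H₀ = 1.9702 rad.
Bracket: H₀ sin φ sin δ + cos φ cos δ sin H₀ = 1.9702×0.67172×0.39411 + 0.74080×0.91906×0.92131 = 0.521574 + 0.627264 = 1.148838.
Q̄ = (S₀/π) × [bracket] = (1361/π) × 1.148838 = 497.70 W/m².
Ratio Q̄_A / Q̄_B = 16.316 / 497.70 = 0.03278.

Q̄_A / Q̄_B ≈ 0.0328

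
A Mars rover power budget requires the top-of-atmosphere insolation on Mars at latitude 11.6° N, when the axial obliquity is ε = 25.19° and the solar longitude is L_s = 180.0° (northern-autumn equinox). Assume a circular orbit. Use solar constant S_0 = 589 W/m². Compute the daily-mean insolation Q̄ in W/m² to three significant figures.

Q̄ ≈ 184 W/m²

Solar declination: sin δ = sin ε · sin L_s = sin 25.19° × sin 180.0° = 0.00000, so δ = +0.000°.
cos h₀ = −tan(+11.6°) tan(+0.000°) = -0.0000, h₀ = 1.5708 rad.
Bracket: h₀ sin ϕ sin δ + cos ϕ cos δ sin h₀ = 1.5708×0.20108×0.00000 + 0.97958×1.00000×1.00000 = 0.000000 + 0.979580 = 0.979580.
Q̄ = (S_0/π) × [bracket] = (589/π) × 0.979580 = 183.7 W/m².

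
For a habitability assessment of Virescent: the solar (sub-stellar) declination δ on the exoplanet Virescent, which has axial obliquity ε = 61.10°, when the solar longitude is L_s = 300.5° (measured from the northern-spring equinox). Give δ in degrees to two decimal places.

sin δ = sin ε · sin L_s = sin 61.10° × sin 300.5° = -0.754326.
δ = arcsin(-0.754326) = -48.97°.

δ = -48.97°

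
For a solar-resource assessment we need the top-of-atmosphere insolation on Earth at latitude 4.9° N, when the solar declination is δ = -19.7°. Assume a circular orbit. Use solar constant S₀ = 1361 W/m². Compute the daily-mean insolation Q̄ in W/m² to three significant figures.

Q̄ ≈ 387 W/m²

cos H₀ = −tan(+4.9°) tan(-19.700°) = 0.0307, H₀ = 1.5401 rad.
Bracket: H₀ sin φ sin δ + cos φ cos δ sin H₀ = 1.5401×0.08542×-0.33710 + 0.99635×0.94147×0.99953 = -0.044347 + 0.937593 = 0.893246.
Q̄ = (S₀/π) × [bracket] = (1361/π) × 0.893246 = 387.0 W/m².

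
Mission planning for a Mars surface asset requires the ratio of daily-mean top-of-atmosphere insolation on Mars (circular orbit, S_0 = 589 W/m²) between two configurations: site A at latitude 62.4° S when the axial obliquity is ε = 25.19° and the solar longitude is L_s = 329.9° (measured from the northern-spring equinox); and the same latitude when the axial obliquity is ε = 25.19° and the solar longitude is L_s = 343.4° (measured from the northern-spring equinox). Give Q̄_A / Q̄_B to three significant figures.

— Configuration A (ϕ=-62.4°):
Solar declination: sin δ = sin ε · sin L_s = sin 25.19° × sin 329.9° = -0.21345, so δ = -12.325°.
cos h₀ = −tan(-62.4°) tan(-12.325°) = -0.4179, h₀ = 2.0020 rad.
Bracket: h₀ sin ϕ sin δ + cos ϕ cos δ sin h₀ = 2.0020×-0.88620×-0.21345 + 0.46330×0.97695×0.90848 = 0.378697 + 0.411197 = 0.789894.
Q̄ = (S_0/π) × [bracket] = (589/π) × 0.789894 = 148.09 W/m².
— Configuration B (ϕ=-62.4°):
Solar declination: sin δ = sin ε · sin L_s = sin 25.19° × sin 343.4° = -0.12160, so δ = -6.984°.
cos h₀ = −tan(-62.4°) tan(-6.984°) = -0.2343, h₀ = 1.8073 rad.
Bracket: h₀ sin ϕ sin δ + cos ϕ cos δ sin h₀ = 1.8073×-0.88620×-0.12160 + 0.46330×0.99258×0.97216 = 0.194758 + 0.447060 = 0.641818.
Q̄ = (S_0/π) × [bracket] = (589/π) × 0.641818 = 120.33 W/m².
Ratio Q̄_A / Q̄_B = 148.09 / 120.33 = 1.231.

Q̄_A / Q̄_B ≈ 1.23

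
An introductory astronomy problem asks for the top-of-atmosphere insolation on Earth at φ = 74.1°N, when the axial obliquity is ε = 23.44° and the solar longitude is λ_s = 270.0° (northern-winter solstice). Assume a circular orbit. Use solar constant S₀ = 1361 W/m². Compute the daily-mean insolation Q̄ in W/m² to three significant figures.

Solar declination: sin δ = sin ε · sin λ_s = sin 23.44° × sin 270.0° = -0.39779, so δ = -23.440°.
cos H₀ = −tan(+74.1°) tan(-23.440°) = 1.5221 ≥ 1 ⇒ polar night, H₀ = 0 and Q̄ = 0.

Q̄ ≈ 0.00 W/m²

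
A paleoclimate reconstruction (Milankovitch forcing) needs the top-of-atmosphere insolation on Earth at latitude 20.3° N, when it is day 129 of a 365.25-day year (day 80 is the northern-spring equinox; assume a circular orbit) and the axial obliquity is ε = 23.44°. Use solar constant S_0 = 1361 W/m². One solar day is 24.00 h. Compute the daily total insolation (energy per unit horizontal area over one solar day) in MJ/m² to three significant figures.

39.8 MJ/m²

Solar longitude: L_s = 360° × (129 − 80)/365.25 = 48.296°.
sin δ = sin 23.44° × sin 48.296° = 0.29698, so δ = +17.277°.
cos h₀ = −tan(+20.3°) tan(+17.277°) = -0.1150, h₀ = 1.6861 rad.
Bracket: h₀ sin ϕ sin δ + cos ϕ cos δ sin h₀ = 1.6861×0.34694×0.29698 + 0.93789×0.95488×0.99336 = 0.173726 + 0.889626 = 1.063352.
Q̄ = (S_0/π) × [bracket] = (1361/π) × 1.063352 = 460.67 W/m².
Daily total = Q̄ × 24.00 h × 3600 s/h = 460.67 × 24.00 × 3600 / 10⁶ = 39.80 MJ/m².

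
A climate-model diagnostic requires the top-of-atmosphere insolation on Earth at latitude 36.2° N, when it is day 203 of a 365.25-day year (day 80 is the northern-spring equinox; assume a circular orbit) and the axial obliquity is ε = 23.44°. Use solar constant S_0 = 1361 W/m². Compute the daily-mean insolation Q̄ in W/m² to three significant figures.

Solar longitude: L_s = 360° × (203 − 80)/365.25 = 121.232°.
sin δ = sin 23.44° × sin 121.232° = 0.34014, so δ = +19.885°.
cos h₀ = −tan(+36.2°) tan(+19.885°) = -0.2647, h₀ = 1.8387 rad.
Bracket: h₀ sin ϕ sin δ + cos ϕ cos δ sin h₀ = 1.8387×0.59061×0.34014 + 0.80696×0.94038×0.96432 = 0.369377 + 0.731773 = 1.101150.
Q̄ = (S_0/π) × [bracket] = (1361/π) × 1.101150 = 477.0 W/m².

Q̄ ≈ 477 W/m²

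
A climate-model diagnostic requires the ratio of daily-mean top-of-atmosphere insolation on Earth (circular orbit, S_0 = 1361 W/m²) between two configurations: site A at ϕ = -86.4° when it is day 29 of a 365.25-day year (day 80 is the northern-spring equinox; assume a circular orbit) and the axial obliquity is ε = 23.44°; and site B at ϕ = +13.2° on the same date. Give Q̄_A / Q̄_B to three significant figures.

— Configuration A (ϕ=-86.4°):
Solar longitude: L_s = 360° × (29 − 80)/365.25 = -50.267°, i.e. -50.267° + 360° = 309.733°.
sin δ = sin 23.44° × sin 309.733° = -0.30591, so δ = -17.813°.
cos h₀ = −tan(-86.4°) tan(-17.813°) = -5.1072 ≤ −1 ⇒ polar day, h₀ = π.
Bracket: h₀ sin ϕ sin δ + cos ϕ cos δ sin h₀ = 3.1416×-0.99803×-0.30591 + 0.06279×0.95206×0.00000 = 0.959154 + 0.000000 = 0.959154.
Q̄ = (S_0/π) × [bracket] = (1361/π) × 0.959154 = 415.52 W/m².
— Configuration B (ϕ=+13.2°):
cos h₀ = −tan(+13.2°) tan(-17.813°) = 0.0754, h₀ = 1.4954 rad.
Bracket: h₀ sin ϕ sin δ + cos ϕ cos δ sin h₀ = 1.4954×0.22835×-0.30591 + 0.97358×0.95206×0.99716 = -0.104460 + 0.924274 = 0.819814.
Q̄ = (S_0/π) × [bracket] = (1361/π) × 0.819814 = 355.16 W/m².
Ratio Q̄_A / Q̄_B = 415.52 / 355.16 = 1.170.

Q̄_A / Q̄_B ≈ 1.17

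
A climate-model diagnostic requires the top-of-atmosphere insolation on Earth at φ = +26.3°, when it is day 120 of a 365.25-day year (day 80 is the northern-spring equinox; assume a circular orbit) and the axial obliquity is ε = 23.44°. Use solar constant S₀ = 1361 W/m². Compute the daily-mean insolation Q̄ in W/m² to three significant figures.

Q̄ ≈ 455 W/m²

Solar longitude: λ_s = 360° × (120 − 80)/365.25 = 39.425°.
sin δ = sin 23.44° × sin 39.425° = 0.25262, so δ = +14.633°.
cos H₀ = −tan(+26.3°) tan(+14.633°) = -0.1290, H₀ = 1.7002 rad.
Bracket: H₀ sin φ sin δ + cos φ cos δ sin H₀ = 1.7002×0.44307×0.25262 + 0.89649×0.96756×0.99164 = 0.190301 + 0.860156 = 1.050457.
Q̄ = (S₀/π) × [bracket] = (1361/π) × 1.050457 = 455.1 W/m².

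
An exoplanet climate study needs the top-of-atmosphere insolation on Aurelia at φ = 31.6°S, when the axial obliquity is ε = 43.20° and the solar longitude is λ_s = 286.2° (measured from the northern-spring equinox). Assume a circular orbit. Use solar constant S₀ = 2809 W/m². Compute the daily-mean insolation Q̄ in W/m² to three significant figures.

Solar declination: sin δ = sin ε · sin λ_s = sin 43.20° × sin 286.2° = -0.65737, so δ = -41.099°.
cos H₀ = −tan(-31.6°) tan(-41.099°) = -0.5367, H₀ = 2.1373 rad.
Bracket: H₀ sin φ sin δ + cos φ cos δ sin H₀ = 2.1373×-0.52399×-0.65737 + 0.85173×0.75357×0.84380 = 0.736204 + 0.541583 = 1.277787.
Q̄ = (S₀/π) × [bracket] = (2809/π) × 1.277787 = 1143 W/m².

Q̄ ≈ 1.14e+03 W/m²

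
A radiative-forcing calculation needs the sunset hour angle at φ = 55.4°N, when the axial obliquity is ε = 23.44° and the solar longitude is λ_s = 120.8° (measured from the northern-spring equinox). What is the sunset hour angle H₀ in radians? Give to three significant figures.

H₀ = 2.13 rad

Solar declination: sin δ = sin ε · sin λ_s = sin 23.44° × sin 120.8° = 0.34168, so δ = +19.980°.
cos H₀ = −tan φ · tan δ = −tan(+55.4°) × tan(+19.980°) = -0.5270, so H₀ = 2.1259 rad = 121.80°.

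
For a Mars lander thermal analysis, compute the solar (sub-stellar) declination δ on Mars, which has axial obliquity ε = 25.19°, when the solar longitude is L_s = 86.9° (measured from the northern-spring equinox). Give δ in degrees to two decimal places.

δ = +25.15°

sin δ = sin ε · sin L_s = sin 25.19° × sin 86.9° = 0.424999.
δ = arcsin(0.424999) = +25.15°.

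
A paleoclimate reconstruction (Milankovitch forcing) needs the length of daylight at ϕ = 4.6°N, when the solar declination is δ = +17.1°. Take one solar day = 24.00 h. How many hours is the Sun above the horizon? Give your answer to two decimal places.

12.19 h

cos h₀ = −tan ϕ · tan δ = −tan(+4.6°) × tan(+17.100°) = -0.0248, so h₀ = 1.5956 rad = 91.42°.
Daylight = 2h₀/(2π) × 24.00 h = (1.5956/π) × 24.00 = 12.19 h.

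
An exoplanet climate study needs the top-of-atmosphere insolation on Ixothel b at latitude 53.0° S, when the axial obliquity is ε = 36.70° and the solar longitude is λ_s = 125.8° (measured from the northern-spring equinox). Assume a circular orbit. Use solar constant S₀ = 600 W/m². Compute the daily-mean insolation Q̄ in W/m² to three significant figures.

Q̄ ≈ 13.1 W/m²

Solar declination: sin δ = sin ε · sin λ_s = sin 36.70° × sin 125.8° = 0.48471, so δ = +28.994°.
cos H₀ = −tan(-53.0°) tan(+28.994°) = 0.7354, H₀ = 0.7445 rad.
Bracket: H₀ sin φ sin δ + cos φ cos δ sin H₀ = 0.7445×-0.79864×0.48471 + 0.60182×0.87467×0.67763 = -0.288202 + 0.356700 = 0.068498.
Q̄ = (S₀/π) × [bracket] = (600/π) × 0.068498 = 13.08 W/m².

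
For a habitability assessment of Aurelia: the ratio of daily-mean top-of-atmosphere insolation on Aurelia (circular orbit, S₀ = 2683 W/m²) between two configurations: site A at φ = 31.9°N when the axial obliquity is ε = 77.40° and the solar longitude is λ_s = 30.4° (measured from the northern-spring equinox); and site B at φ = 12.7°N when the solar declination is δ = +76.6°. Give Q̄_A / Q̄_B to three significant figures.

— Configuration A (φ=+31.9°):
Solar declination: sin δ = sin ε · sin λ_s = sin 77.40° × sin 30.4° = 0.49385, so δ = +29.594°.
cos H₀ = −tan(+31.9°) tan(+29.594°) = -0.3535, H₀ = 1.9321 rad.
Bracket: H₀ sin φ sin δ + cos φ cos δ sin H₀ = 1.9321×0.52844×0.49385 + 0.84897×0.86955×0.93543 = 0.504220 + 0.690555 = 1.194775.
Q̄ = (S₀/π) × [bracket] = (2683/π) × 1.194775 = 1020.4 W/m².
— Configuration B (φ=+12.7°):
cos H₀ = −tan(+12.7°) tan(+76.600°) = -0.9460, H₀ = 2.8113 rad.
Bracket: H₀ sin φ sin δ + cos φ cos δ sin H₀ = 2.8113×0.21985×0.97278 + 0.97553×0.23175×0.32428 = 0.601241 + 0.073313 = 0.674554.
Q̄ = (S₀/π) × [bracket] = (2683/π) × 0.674554 = 576.09 W/m².
Ratio Q̄_A / Q̄_B = 1020.4 / 576.09 = 1.771.

Q̄_A / Q̄_B ≈ 1.77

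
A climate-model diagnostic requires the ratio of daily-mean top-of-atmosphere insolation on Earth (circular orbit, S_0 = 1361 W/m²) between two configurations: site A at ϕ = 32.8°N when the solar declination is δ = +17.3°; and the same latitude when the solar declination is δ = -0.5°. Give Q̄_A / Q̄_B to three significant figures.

— Configuration A (ϕ=+32.8°):
cos h₀ = −tan(+32.8°) tan(+17.300°) = -0.2007, h₀ = 1.7729 rad.
Bracket: h₀ sin ϕ sin δ + cos ϕ cos δ sin h₀ = 1.7729×0.54171×0.29737 + 0.84057×0.95476×0.97965 = 0.285593 + 0.786211 = 1.071804.
Q̄ = (S_0/π) × [bracket] = (1361/π) × 1.071804 = 464.33 W/m².
— Configuration B (ϕ=+32.8°):
cos h₀ = −tan(+32.8°) tan(-0.500°) = 0.0056, h₀ = 1.5652 rad.
Bracket: h₀ sin ϕ sin δ + cos ϕ cos δ sin h₀ = 1.5652×0.54171×-0.00873 + 0.84057×0.99996×0.99998 = -0.007402 + 0.840520 = 0.833118.
Q̄ = (S_0/π) × [bracket] = (1361/π) × 0.833118 = 360.92 W/m².
Ratio Q̄_A / Q̄_B = 464.33 / 360.92 = 1.287.

Q̄_A / Q̄_B ≈ 1.29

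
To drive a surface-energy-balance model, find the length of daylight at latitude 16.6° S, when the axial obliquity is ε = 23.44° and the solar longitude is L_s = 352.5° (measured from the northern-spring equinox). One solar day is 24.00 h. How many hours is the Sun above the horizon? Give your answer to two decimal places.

12.12 h

Solar declination: sin δ = sin ε · sin L_s = sin 23.44° × sin 352.5° = -0.05192, so δ = -2.976°.
cos h₀ = −tan ϕ · tan δ = −tan(-16.6°) × tan(-2.976°) = -0.0155, so h₀ = 1.5863 rad = 90.89°.
Daylight = 2h₀/(2π) × 24.00 h = (1.5863/π) × 24.00 = 12.12 h.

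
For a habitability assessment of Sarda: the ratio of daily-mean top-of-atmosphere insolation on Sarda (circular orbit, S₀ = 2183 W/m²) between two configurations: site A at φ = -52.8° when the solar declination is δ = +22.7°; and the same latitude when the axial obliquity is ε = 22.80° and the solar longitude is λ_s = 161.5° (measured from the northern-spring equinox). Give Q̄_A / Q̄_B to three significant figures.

Q̄_A / Q̄_B ≈ 0.357

— Configuration A (φ=-52.8°):
cos H₀ = −tan(-52.8°) tan(+22.700°) = 0.5511, H₀ = 0.9871 rad.
Bracket: H₀ sin φ sin δ + cos φ cos δ sin H₀ = 0.9871×-0.79653×0.38591 + 0.60460×0.92254×0.83444 = -0.303424 + 0.465424 = 0.162000.
Q̄ = (S₀/π) × [bracket] = (2183/π) × 0.162000 = 112.57 W/m².
— Configuration B (φ=-52.8°):
Solar declination: sin δ = sin ε · sin λ_s = sin 22.80° × sin 161.5° = 0.12296, so δ = +7.063°.
cos H₀ = −tan(-52.8°) tan(+7.063°) = 0.1632, H₀ = 1.4068 rad.
Bracket: H₀ sin φ sin δ + cos φ cos δ sin H₀ = 1.4068×-0.79653×0.12296 + 0.60460×0.99241×0.98659 = -0.137784 + 0.591965 = 0.454181.
Q̄ = (S₀/π) × [bracket] = (2183/π) × 0.454181 = 315.60 W/m².
Ratio Q̄_A / Q̄_B = 112.57 / 315.60 = 0.3567.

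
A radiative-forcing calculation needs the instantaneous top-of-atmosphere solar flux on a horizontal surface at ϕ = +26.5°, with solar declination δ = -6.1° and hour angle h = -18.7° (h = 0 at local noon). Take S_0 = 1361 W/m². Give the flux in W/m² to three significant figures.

1.08e+03 W/m²

cos θ_z = sin ϕ sin δ + cos ϕ cos δ cos h = -0.047415 + 0.842891 = 0.795476.
Flux = S_0 · cos θ_z = 1361 × 0.795476 = 1083 W/m².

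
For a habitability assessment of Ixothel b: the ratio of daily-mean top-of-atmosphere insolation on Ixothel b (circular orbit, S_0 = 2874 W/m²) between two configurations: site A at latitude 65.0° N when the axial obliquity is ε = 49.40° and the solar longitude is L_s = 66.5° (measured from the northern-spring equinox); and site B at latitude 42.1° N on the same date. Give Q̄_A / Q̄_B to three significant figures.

— Configuration A (ϕ=+65.0°):
Solar declination: sin δ = sin ε · sin L_s = sin 49.40° × sin 66.5° = 0.69630, so δ = +44.131°.
cos h₀ = −tan(+65.0°) tan(+44.131°) = -2.0804 ≤ −1 ⇒ polar day, h₀ = π.
Bracket: h₀ sin ϕ sin δ + cos ϕ cos δ sin h₀ = 3.1416×0.90631×0.69630 + 0.42262×0.71775×0.00000 = 1.982550 + 0.000000 = 1.982550.
Q̄ = (S_0/π) × [bracket] = (2874/π) × 1.982550 = 1813.7 W/m².
— Configuration B (ϕ=+42.1°):
cos h₀ = −tan(+42.1°) tan(+44.131°) = -0.8766, h₀ = 2.6395 rad.
Bracket: h₀ sin ϕ sin δ + cos ϕ cos δ sin h₀ = 2.6395×0.67043×0.69630 + 0.74198×0.71775×0.48129 = 1.232172 + 0.256314 = 1.488486.
Q̄ = (S_0/π) × [bracket] = (2874/π) × 1.488486 = 1361.7 W/m².
Ratio Q̄_A / Q̄_B = 1813.7 / 1361.7 = 1.332.

Q̄_A / Q̄_B ≈ 1.33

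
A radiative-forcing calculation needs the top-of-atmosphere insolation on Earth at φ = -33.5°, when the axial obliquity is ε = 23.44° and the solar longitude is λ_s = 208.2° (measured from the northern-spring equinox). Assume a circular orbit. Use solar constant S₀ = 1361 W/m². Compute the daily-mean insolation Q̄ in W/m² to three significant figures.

Q̄ ≈ 428 W/m²

Solar declination: sin δ = sin ε · sin λ_s = sin 23.44° × sin 208.2° = -0.18798, so δ = -10.835°.
cos H₀ = −tan(-33.5°) tan(-10.835°) = -0.1267, H₀ = 1.6978 rad.
Bracket: H₀ sin φ sin δ + cos φ cos δ sin H₀ = 1.6978×-0.55194×-0.18798 + 0.83389×0.98217×0.99194 = 0.176153 + 0.812420 = 0.988573.
Q̄ = (S₀/π) × [bracket] = (1361/π) × 0.988573 = 428.3 W/m².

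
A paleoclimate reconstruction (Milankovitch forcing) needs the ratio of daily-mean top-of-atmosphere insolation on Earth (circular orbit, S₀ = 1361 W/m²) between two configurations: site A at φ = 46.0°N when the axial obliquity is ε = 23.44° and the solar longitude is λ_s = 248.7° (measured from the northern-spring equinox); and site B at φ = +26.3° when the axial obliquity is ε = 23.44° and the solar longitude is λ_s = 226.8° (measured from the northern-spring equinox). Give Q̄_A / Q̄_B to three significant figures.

Q̄_A / Q̄_B ≈ 0.424

— Configuration A (φ=+46.0°):
Solar declination: sin δ = sin ε · sin λ_s = sin 23.44° × sin 248.7° = -0.37062, so δ = -21.754°.
cos H₀ = −tan(+46.0°) tan(-21.754°) = 0.4132, H₀ = 1.1448 rad.
Bracket: H₀ sin φ sin δ + cos φ cos δ sin H₀ = 1.1448×0.71934×-0.37062 + 0.69466×0.92879×0.91064 = -0.305206 + 0.587539 = 0.282333.
Q̄ = (S₀/π) × [bracket] = (1361/π) × 0.282333 = 122.31 W/m².
— Configuration B (φ=+26.3°):
Solar declination: sin δ = sin ε · sin λ_s = sin 23.44° × sin 226.8° = -0.28998, so δ = -16.856°.
cos H₀ = −tan(+26.3°) tan(-16.856°) = 0.1497, H₀ = 1.4205 rad.
Bracket: H₀ sin φ sin δ + cos φ cos δ sin H₀ = 1.4205×0.44307×-0.28998 + 0.89649×0.95703×0.98872 = -0.182508 + 0.848290 = 0.665782.
Q̄ = (S₀/π) × [bracket] = (1361/π) × 0.665782 = 288.43 W/m².
Ratio Q̄_A / Q̄_B = 122.31 / 288.43 = 0.4241.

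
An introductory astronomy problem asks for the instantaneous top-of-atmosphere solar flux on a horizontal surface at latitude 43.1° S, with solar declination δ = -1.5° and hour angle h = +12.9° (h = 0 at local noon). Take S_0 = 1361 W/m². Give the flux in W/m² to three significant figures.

993 W/m²

cos θ_z = sin ϕ sin δ + cos ϕ cos δ cos h = 0.017886 + 0.711490 = 0.729376.
Flux = S_0 · cos θ_z = 1361 × 0.729376 = 992.7 W/m².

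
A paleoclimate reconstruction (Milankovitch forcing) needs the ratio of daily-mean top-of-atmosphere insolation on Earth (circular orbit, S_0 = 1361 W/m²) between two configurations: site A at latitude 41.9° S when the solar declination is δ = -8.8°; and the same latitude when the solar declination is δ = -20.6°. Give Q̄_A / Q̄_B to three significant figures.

Q̄_A / Q̄_B ≈ 0.817

— Configuration A (ϕ=-41.9°):
cos h₀ = −tan(-41.9°) tan(-8.800°) = -0.1389, h₀ = 1.7101 rad.
Bracket: h₀ sin ϕ sin δ + cos ϕ cos δ sin h₀ = 1.7101×-0.66783×-0.15299 + 0.74431×0.98823×0.99031 = 0.174723 + 0.728422 = 0.903145.
Q̄ = (S_0/π) × [bracket] = (1361/π) × 0.903145 = 391.26 W/m².
— Configuration B (ϕ=-41.9°):
cos h₀ = −tan(-41.9°) tan(-20.600°) = -0.3373, h₀ = 1.9148 rad.
Bracket: h₀ sin ϕ sin δ + cos ϕ cos δ sin h₀ = 1.9148×-0.66783×-0.35184 + 0.74431×0.93606×0.94141 = 0.449919 + 0.655898 = 1.105817.
Q̄ = (S_0/π) × [bracket] = (1361/π) × 1.105817 = 479.06 W/m².
Ratio Q̄_A / Q̄_B = 391.26 / 479.06 = 0.8167.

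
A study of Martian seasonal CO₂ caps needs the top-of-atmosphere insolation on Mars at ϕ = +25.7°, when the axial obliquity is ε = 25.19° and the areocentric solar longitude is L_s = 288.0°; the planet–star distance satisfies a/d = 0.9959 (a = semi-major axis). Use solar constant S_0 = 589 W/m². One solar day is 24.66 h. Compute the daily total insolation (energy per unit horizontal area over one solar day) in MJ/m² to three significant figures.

9.36 MJ/m²

sin δ = sin 25.19° × sin 288.0° = -0.40479, so δ = -23.878°.
cos h₀ = −tan(+25.7°) tan(-23.878°) = 0.2130, h₀ = 1.3561 rad.
Bracket: h₀ sin ϕ sin δ + cos ϕ cos δ sin h₀ = 1.3561×0.43366×-0.40479 + 0.90108×0.91441×0.97704 = -0.238051 + 0.805039 = 0.566988.
Inverse-square distance factor (a/d)² = 0.9959² = 0.991817.
Q̄ = (S_0/π) × 0.991817 × [bracket] = (589/π) × 0.991817 × 0.566988 = 105.43 W/m².
Daily total = Q̄ × 24.66 h × 3600 s/h = 105.43 × 24.66 × 3600 / 10⁶ = 9.360 MJ/m².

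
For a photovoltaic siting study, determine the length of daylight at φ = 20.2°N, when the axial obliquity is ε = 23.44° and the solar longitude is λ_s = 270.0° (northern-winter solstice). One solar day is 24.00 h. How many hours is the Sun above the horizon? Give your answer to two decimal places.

10.78 h

Solar declination: sin δ = sin ε · sin λ_s = sin 23.44° × sin 270.0° = -0.39779, so δ = -23.440°.
cos H₀ = −tan φ · tan δ = −tan(+20.2°) × tan(-23.440°) = 0.1595, so H₀ = 1.4106 rad = 80.82°.
Daylight = 2H₀/(2π) × 24.00 h = (1.4106/π) × 24.00 = 10.78 h.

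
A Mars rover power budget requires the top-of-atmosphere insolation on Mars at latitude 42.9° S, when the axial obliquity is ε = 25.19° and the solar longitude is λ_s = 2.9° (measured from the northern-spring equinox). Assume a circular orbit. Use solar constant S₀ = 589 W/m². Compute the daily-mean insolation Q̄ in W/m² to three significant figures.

Q̄ ≈ 133 W/m²

Solar declination: sin δ = sin ε · sin λ_s = sin 25.19° × sin 2.9° = 0.02153, so δ = +1.234°.
cos H₀ = −tan(-42.9°) tan(+1.234°) = 0.0200, H₀ = 1.5508 rad.
Bracket: H₀ sin φ sin δ + cos φ cos δ sin H₀ = 1.5508×-0.68072×0.02153 + 0.73254×0.99977×0.99980 = -0.022728 + 0.732225 = 0.709497.
Q̄ = (S₀/π) × [bracket] = (589/π) × 0.709497 = 133.0 W/m².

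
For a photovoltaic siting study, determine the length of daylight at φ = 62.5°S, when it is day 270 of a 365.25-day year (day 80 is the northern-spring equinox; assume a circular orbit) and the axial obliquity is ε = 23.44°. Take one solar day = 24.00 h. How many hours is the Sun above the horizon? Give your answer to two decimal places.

Solar longitude: λ_s = 360° × (270 − 80)/365.25 = 187.269°.
sin δ = sin 23.44° × sin 187.269° = -0.05033, so δ = -2.885°.
cos H₀ = −tan φ · tan δ = −tan(-62.5°) × tan(-2.885°) = -0.0968, so H₀ = 1.6678 rad = 95.56°.
Daylight = 2H₀/(2π) × 24.00 h = (1.6678/π) × 24.00 = 12.74 h.

12.74 h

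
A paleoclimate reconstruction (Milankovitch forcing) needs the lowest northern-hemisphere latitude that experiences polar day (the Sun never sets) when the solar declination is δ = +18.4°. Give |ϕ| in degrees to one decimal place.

Polar day requires cos h₀ = −tan ϕ tan δ ≤ −1, i.e. tan ϕ tan δ ≥ 1.
The boundary is |tan ϕ| · |tan δ| = 1, so |ϕ| = 90° − |δ| = 90° − 18.4° = 71.6° in the northern hemisphere.

|ϕ| = 71.6°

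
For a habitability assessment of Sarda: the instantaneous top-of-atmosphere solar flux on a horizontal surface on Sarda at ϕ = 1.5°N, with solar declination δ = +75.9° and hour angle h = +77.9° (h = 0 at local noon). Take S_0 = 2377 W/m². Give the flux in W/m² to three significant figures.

182 W/m²

cos θ_z = sin ϕ sin δ + cos ϕ cos δ cos h = 0.025388 + 0.051049 = 0.076437.
Flux = S_0 · cos θ_z = 2377 × 0.076437 = 181.7 W/m².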